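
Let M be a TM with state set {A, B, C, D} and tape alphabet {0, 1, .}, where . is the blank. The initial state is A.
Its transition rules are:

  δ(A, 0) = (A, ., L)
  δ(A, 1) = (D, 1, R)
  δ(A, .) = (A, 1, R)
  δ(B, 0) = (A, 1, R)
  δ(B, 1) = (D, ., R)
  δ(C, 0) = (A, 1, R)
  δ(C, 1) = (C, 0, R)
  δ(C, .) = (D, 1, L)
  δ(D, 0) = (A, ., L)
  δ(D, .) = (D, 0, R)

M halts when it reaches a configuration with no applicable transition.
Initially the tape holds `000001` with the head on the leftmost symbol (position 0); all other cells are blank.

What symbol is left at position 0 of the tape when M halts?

1

state=A head=0 tape=.[0]00001   (A,0)→(A,.,L)
state=A head=-1 tape=[.].00001   (A,.)→(A,1,R)
state=A head=0 tape=1[.]00001   (A,.)→(A,1,R)
state=A head=1 tape=11[0]0001   (A,0)→(A,.,L)
state=A head=0 tape=1[1].0001   (A,1)→(D,1,R)
state=D head=1 tape=11[.]0001   (D,.)→(D,0,R)
state=D head=2 tape=110[0]001   (D,0)→(A,.,L)
state=A head=1 tape=11[0].001   (A,0)→(A,.,L)
state=A head=0 tape=1[1]..001   (A,1)→(D,1,R)
state=D head=1 tape=11[.].001   (D,.)→(D,0,R)
state=D head=2 tape=110[.]001   (D,.)→(D,0,R)
state=D head=3 tape=1100[0]01   (D,0)→(A,.,L)
state=A head=2 tape=110[0].01   (A,0)→(A,.,L)
state=A head=1 tape=11[0]..01   (A,0)→(A,.,L)
state=A head=0 tape=1[1]...01   (A,1)→(D,1,R)
state=D head=1 tape=11[.]..01   (D,.)→(D,0,R)
state=D head=2 tape=110[.].01   (D,.)→(D,0,R)
state=D head=3 tape=1100[.]01   (D,.)→(D,0,R)
state=D head=4 tape=11000[0]1   (D,0)→(A,.,L)
state=A head=3 tape=1100[0].1   (A,0)→(A,.,L)
state=A head=2 tape=110[0]..1   (A,0)→(A,.,L)
state=A head=1 tape=11[0]...1   (A,0)→(A,.,L)
state=A head=0 tape=1[1]....1   (A,1)→(D,1,R)
state=D head=1 tape=11[.]...1   (D,.)→(D,0,R)
state=D head=2 tape=110[.]..1   (D,.)→(D,0,R)
state=D head=3 tape=1100[.].1   (D,.)→(D,0,R)
state=D head=4 tape=11000[.]1   (D,.)→(D,0,R)
state=D head=5 tape=110000[1]
Cell 0 holds 1 when M halts.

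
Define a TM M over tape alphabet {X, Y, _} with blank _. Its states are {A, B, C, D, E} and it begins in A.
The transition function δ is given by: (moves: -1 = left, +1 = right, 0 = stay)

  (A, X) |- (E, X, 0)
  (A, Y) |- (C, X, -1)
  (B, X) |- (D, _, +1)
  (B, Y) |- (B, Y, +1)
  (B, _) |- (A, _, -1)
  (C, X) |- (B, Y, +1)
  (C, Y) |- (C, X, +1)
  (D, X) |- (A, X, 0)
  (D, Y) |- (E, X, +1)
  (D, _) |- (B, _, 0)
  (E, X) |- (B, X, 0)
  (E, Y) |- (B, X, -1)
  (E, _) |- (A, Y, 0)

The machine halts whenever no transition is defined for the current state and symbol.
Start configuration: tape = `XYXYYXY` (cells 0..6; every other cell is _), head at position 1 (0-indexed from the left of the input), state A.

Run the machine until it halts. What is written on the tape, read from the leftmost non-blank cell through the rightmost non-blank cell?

Y_____Y

state=A head=1 tape=X[Y]XYYXY__   (A,Y)→(C,X,-1)
state=C head=0 tape=[X]XXYYXY__   (C,X)→(B,Y,+1)
state=B head=1 tape=Y[X]XYYXY__   (B,X)→(D,_,+1)
state=D head=2 tape=Y_[X]YYXY__   (D,X)→(A,X,0)
state=A head=2 tape=Y_[X]YYXY__   (A,X)→(E,X,0)
state=E head=2 tape=Y_[X]YYXY__   (E,X)→(B,X,0)
state=B head=2 tape=Y_[X]YYXY__   (B,X)→(D,_,+1)
state=D head=3 tape=Y__[Y]YXY__   (D,Y)→(E,X,+1)
state=E head=4 tape=Y__X[Y]XY__   (E,Y)→(B,X,-1)
state=B head=3 tape=Y__[X]XXY__   (B,X)→(D,_,+1)
state=D head=4 tape=Y___[X]XY__   (D,X)→(A,X,0)
state=A head=4 tape=Y___[X]XY__   (A,X)→(E,X,0)
state=E head=4 tape=Y___[X]XY__   (E,X)→(B,X,0)
state=B head=4 tape=Y___[X]XY__   (B,X)→(D,_,+1)
state=D head=5 tape=Y____[X]Y__   (D,X)→(A,X,0)
state=A head=5 tape=Y____[X]Y__   (A,X)→(E,X,0)
state=E head=5 tape=Y____[X]Y__   (E,X)→(B,X,0)
state=B head=5 tape=Y____[X]Y__   (B,X)→(D,_,+1)
state=D head=6 tape=Y_____[Y]__   (D,Y)→(E,X,+1)
state=E head=7 tape=Y_____X[_]_   (E,_)→(A,Y,0)
state=A head=7 tape=Y_____X[Y]_   (A,Y)→(C,X,-1)
state=C head=6 tape=Y_____[X]X_   (C,X)→(B,Y,+1)
state=B head=7 tape=Y_____Y[X]_   (B,X)→(D,_,+1)
state=D head=8 tape=Y_____Y_[_]   (D,_)→(B,_,0)
state=B head=8 tape=Y_____Y_[_]   (B,_)→(A,_,-1)
state=A head=7 tape=Y_____Y[_]_
The non-blank tape span at halt is Y_____Y.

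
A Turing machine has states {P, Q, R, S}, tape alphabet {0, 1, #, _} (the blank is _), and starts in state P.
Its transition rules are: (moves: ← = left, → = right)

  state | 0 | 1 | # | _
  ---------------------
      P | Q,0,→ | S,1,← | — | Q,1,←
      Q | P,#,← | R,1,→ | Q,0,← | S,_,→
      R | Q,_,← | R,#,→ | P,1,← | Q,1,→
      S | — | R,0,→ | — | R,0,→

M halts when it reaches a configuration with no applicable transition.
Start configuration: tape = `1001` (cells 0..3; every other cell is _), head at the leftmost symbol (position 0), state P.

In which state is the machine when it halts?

P | ___[1]001   read 1 → write 1, move ←, go to S
S | __[_]1001   read _ → write 0, move →, go to R
R | __0[1]001   read 1 → write #, move →, go to R
R | __0#[0]01   read 0 → write _, move ←, go to Q
Q | __0[#]_01   read # → write 0, move ←, go to Q
Q | __[0]0_01   read 0 → write #, move ←, go to P
P | _[_]#0_01   read _ → write 1, move ←, go to Q
Q | [_]1#0_01   read _ → write _, move →, go to S
S | _[1]#0_01   read 1 → write 0, move →, go to R
R | _0[#]0_01   read # → write 1, move ←, go to P
P | _[0]10_01   read 0 → write 0, move →, go to Q
Q | _0[1]0_01   read 1 → write 1, move →, go to R
R | _01[0]_01   read 0 → write _, move ←, go to Q
Q | _0[1]__01   read 1 → write 1, move →, go to R
R | _01[_]_01   read _ → write 1, move →, go to Q
Q | _011[_]01   read _ → write _, move →, go to S
S | _011_[0]1
No transition is defined for (S, 0); M halts in state S.

S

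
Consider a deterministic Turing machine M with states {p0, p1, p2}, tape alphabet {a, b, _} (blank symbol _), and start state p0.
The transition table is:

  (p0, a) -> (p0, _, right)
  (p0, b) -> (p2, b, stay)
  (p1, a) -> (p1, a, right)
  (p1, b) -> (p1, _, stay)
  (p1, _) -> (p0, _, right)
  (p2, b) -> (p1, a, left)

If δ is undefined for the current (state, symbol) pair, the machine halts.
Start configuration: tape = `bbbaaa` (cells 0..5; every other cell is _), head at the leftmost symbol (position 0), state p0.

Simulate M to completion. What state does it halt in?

p0 | _[b]bbaaa_   read b → write b, move stay, go to p2
p2 | _[b]bbaaa_   read b → write a, move left, go to p1
p1 | [_]abbaaa_   read _ → write _, move right, go to p0
p0 | _[a]bbaaa_   read a → write _, move right, go to p0
p0 | __[b]baaa_   read b → write b, move stay, go to p2
p2 | __[b]baaa_   read b → write a, move left, go to p1
p1 | _[_]abaaa_   read _ → write _, move right, go to p0
p0 | __[a]baaa_   read a → write _, move right, go to p0
p0 | ___[b]aaa_   read b → write b, move stay, go to p2
p2 | ___[b]aaa_   read b → write a, move left, go to p1
p1 | __[_]aaaa_   read _ → write _, move right, go to p0
p0 | ___[a]aaa_   read a → write _, move right, go to p0
p0 | ____[a]aa_   read a → write _, move right, go to p0
p0 | _____[a]a_   read a → write _, move right, go to p0
p0 | ______[a]_   read a → write _, move right, go to p0
p0 | _______[_]
No transition is defined for (p0, _); M halts in state p0.

p0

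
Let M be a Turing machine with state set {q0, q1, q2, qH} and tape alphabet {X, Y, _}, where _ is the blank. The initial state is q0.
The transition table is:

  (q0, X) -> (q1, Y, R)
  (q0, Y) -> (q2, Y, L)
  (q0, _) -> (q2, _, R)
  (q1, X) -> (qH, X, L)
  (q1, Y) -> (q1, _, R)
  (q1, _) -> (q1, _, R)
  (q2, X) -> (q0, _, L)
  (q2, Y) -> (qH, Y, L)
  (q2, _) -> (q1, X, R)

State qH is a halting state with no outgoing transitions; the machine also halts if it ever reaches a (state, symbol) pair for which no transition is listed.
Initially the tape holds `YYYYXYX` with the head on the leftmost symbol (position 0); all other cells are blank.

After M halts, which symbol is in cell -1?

X

state=q0 head=0 tape=_[Y]YYYXYX   (q0,Y)→(q2,Y,L)
state=q2 head=-1 tape=[_]YYYYXYX   (q2,_)→(q1,X,R)
state=q1 head=0 tape=X[Y]YYYXYX   (q1,Y)→(q1,_,R)
state=q1 head=1 tape=X_[Y]YYXYX   (q1,Y)→(q1,_,R)
state=q1 head=2 tape=X__[Y]YXYX   (q1,Y)→(q1,_,R)
state=q1 head=3 tape=X___[Y]XYX   (q1,Y)→(q1,_,R)
state=q1 head=4 tape=X____[X]YX   (q1,X)→(qH,X,L)
state=qH head=3 tape=X___[_]XYX
Cell -1 holds X when M halts.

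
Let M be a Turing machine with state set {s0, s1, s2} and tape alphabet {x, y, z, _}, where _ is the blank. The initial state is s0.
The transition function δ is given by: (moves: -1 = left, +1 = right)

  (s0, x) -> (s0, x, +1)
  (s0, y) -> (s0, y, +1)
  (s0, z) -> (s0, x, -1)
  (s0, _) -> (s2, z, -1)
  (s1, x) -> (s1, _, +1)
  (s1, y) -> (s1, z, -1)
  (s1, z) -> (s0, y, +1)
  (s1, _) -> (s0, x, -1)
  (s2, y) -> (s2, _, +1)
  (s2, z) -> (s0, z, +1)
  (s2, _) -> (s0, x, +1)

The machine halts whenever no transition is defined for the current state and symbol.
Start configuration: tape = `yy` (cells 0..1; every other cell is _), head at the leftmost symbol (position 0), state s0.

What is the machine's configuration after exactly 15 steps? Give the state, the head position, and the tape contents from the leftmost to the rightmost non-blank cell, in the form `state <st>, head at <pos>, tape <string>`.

state s2, head at 3, tape zxxz

state=s0 head=0 tape=[y]y___   (s0,y)→(s0,y,+1)
state=s0 head=1 tape=y[y]___   (s0,y)→(s0,y,+1)
state=s0 head=2 tape=yy[_]__   (s0,_)→(s2,z,-1)
state=s2 head=1 tape=y[y]z__   (s2,y)→(s2,_,+1)
state=s2 head=2 tape=y_[z]__   (s2,z)→(s0,z,+1)
state=s0 head=3 tape=y_z[_]_   (s0,_)→(s2,z,-1)
state=s2 head=2 tape=y_[z]z_   (s2,z)→(s0,z,+1)
state=s0 head=3 tape=y_z[z]_   (s0,z)→(s0,x,-1)
state=s0 head=2 tape=y_[z]x_   (s0,z)→(s0,x,-1)
state=s0 head=1 tape=y[_]xx_   (s0,_)→(s2,z,-1)
state=s2 head=0 tape=[y]zxx_   (s2,y)→(s2,_,+1)
state=s2 head=1 tape=_[z]xx_   (s2,z)→(s0,z,+1)
state=s0 head=2 tape=_z[x]x_   (s0,x)→(s0,x,+1)
state=s0 head=3 tape=_zx[x]_   (s0,x)→(s0,x,+1)
state=s0 head=4 tape=_zxx[_]   (s0,_)→(s2,z,-1)
state=s2 head=3 tape=_zx[x]z
After 15 steps: state s2, head at 3, tape zxxz.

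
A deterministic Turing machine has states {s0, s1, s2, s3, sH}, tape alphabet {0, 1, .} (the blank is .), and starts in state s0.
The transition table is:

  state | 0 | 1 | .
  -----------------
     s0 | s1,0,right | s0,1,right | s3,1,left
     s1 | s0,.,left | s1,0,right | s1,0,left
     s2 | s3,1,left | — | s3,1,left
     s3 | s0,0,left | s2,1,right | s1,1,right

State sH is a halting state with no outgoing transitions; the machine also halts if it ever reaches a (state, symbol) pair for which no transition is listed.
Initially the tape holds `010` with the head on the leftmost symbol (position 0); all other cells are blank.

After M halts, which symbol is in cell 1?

0

state=s0 head=0 tape=..[0]10   (s0,0)→(s1,0,right)
state=s1 head=1 tape=..0[1]0   (s1,1)→(s1,0,right)
state=s1 head=2 tape=..00[0]   (s1,0)→(s0,.,left)
state=s0 head=1 tape=..0[0].   (s0,0)→(s1,0,right)
state=s1 head=2 tape=..00[.]   (s1,.)→(s1,0,left)
state=s1 head=1 tape=..0[0]0   (s1,0)→(s0,.,left)
state=s0 head=0 tape=..[0].0   (s0,0)→(s1,0,right)
state=s1 head=1 tape=..0[.]0   (s1,.)→(s1,0,left)
state=s1 head=0 tape=..[0]00   (s1,0)→(s0,.,left)
state=s0 head=-1 tape=.[.].00   (s0,.)→(s3,1,left)
state=s3 head=-2 tape=[.]1.00   (s3,.)→(s1,1,right)
state=s1 head=-1 tape=1[1].00   (s1,1)→(s1,0,right)
state=s1 head=0 tape=10[.]00   (s1,.)→(s1,0,left)
state=s1 head=-1 tape=1[0]000   (s1,0)→(s0,.,left)
state=s0 head=-2 tape=[1].000   (s0,1)→(s0,1,right)
state=s0 head=-1 tape=1[.]000   (s0,.)→(s3,1,left)
state=s3 head=-2 tape=[1]1000   (s3,1)→(s2,1,right)
state=s2 head=-1 tape=1[1]000
Cell 1 holds 0 when M halts.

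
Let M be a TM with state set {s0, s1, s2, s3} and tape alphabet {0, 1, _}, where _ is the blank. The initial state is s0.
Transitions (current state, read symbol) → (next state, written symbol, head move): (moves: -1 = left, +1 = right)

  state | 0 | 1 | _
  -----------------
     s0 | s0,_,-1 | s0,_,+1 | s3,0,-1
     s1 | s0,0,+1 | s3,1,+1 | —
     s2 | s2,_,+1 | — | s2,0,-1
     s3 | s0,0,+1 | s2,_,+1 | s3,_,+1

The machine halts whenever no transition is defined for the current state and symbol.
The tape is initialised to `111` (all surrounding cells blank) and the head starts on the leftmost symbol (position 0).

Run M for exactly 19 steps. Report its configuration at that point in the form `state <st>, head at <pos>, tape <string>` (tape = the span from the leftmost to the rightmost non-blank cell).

s0 | [1]11__   read 1 → write _, move +1, go to s0
s0 | _[1]1__   read 1 → write _, move +1, go to s0
s0 | __[1]__   read 1 → write _, move +1, go to s0
s0 | ___[_]_   read _ → write 0, move -1, go to s3
s3 | __[_]0_   read _ → write _, move +1, go to s3
s3 | ___[0]_   read 0 → write 0, move +1, go to s0
s0 | ___0[_]   read _ → write 0, move -1, go to s3
s3 | ___[0]0   read 0 → write 0, move +1, go to s0
s0 | ___0[0]   read 0 → write _, move -1, go to s0
s0 | ___[0]_   read 0 → write _, move -1, go to s0
s0 | __[_]__   read _ → write 0, move -1, go to s3
s3 | _[_]0__   read _ → write _, move +1, go to s3
s3 | __[0]__   read 0 → write 0, move +1, go to s0
s0 | __0[_]_   read _ → write 0, move -1, go to s3
s3 | __[0]0_   read 0 → write 0, move +1, go to s0
s0 | __0[0]_   read 0 → write _, move -1, go to s0
s0 | __[0]__   read 0 → write _, move -1, go to s0
s0 | _[_]___   read _ → write 0, move -1, go to s3
s3 | [_]0___   read _ → write _, move +1, go to s3
s3 | _[0]___
After 19 steps: state s3, head at 1, tape 0.

state s3, head at 1, tape 0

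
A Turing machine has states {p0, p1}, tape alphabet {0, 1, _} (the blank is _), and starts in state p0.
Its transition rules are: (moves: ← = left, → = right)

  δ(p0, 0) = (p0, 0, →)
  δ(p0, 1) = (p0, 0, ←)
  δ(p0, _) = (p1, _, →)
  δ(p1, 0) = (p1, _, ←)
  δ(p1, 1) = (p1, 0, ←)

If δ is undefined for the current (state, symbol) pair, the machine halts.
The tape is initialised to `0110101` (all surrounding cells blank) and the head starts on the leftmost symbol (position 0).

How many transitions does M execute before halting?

state=p0 head=0 tape=[0]110101__   (p0,0)→(p0,0,→)
state=p0 head=1 tape=0[1]10101__   (p0,1)→(p0,0,←)
state=p0 head=0 tape=[0]010101__   (p0,0)→(p0,0,→)
state=p0 head=1 tape=0[0]10101__   (p0,0)→(p0,0,→)
state=p0 head=2 tape=00[1]0101__   (p0,1)→(p0,0,←)
state=p0 head=1 tape=0[0]00101__   (p0,0)→(p0,0,→)
state=p0 head=2 tape=00[0]0101__   (p0,0)→(p0,0,→)
state=p0 head=3 tape=000[0]101__   (p0,0)→(p0,0,→)
state=p0 head=4 tape=0000[1]01__   (p0,1)→(p0,0,←)
state=p0 head=3 tape=000[0]001__   (p0,0)→(p0,0,→)
state=p0 head=4 tape=0000[0]01__   (p0,0)→(p0,0,→)
state=p0 head=5 tape=00000[0]1__   (p0,0)→(p0,0,→)
state=p0 head=6 tape=000000[1]__   (p0,1)→(p0,0,←)
state=p0 head=5 tape=00000[0]0__   (p0,0)→(p0,0,→)
state=p0 head=6 tape=000000[0]__   (p0,0)→(p0,0,→)
state=p0 head=7 tape=0000000[_]_   (p0,_)→(p1,_,→)
state=p1 head=8 tape=0000000_[_]
M halts after 16 transitions.

16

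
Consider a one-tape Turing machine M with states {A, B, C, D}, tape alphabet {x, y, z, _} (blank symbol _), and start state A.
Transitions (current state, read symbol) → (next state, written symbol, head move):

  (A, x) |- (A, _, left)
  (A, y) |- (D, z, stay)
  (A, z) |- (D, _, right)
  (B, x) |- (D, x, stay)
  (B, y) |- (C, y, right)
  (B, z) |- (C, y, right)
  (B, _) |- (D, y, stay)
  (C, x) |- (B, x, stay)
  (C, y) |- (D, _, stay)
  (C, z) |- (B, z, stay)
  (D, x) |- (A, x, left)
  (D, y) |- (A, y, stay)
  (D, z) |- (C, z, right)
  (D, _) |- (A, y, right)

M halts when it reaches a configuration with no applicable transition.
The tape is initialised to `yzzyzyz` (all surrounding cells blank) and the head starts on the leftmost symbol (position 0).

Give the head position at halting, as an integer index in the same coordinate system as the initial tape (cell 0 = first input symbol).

state=A head=0 tape=[y]zzyzyz_   (A,y)→(D,z,stay)
state=D head=0 tape=[z]zzyzyz_   (D,z)→(C,z,right)
state=C head=1 tape=z[z]zyzyz_   (C,z)→(B,z,stay)
state=B head=1 tape=z[z]zyzyz_   (B,z)→(C,y,right)
state=C head=2 tape=zy[z]yzyz_   (C,z)→(B,z,stay)
state=B head=2 tape=zy[z]yzyz_   (B,z)→(C,y,right)
state=C head=3 tape=zyy[y]zyz_   (C,y)→(D,_,stay)
state=D head=3 tape=zyy[_]zyz_   (D,_)→(A,y,right)
state=A head=4 tape=zyyy[z]yz_   (A,z)→(D,_,right)
state=D head=5 tape=zyyy_[y]z_   (D,y)→(A,y,stay)
state=A head=5 tape=zyyy_[y]z_   (A,y)→(D,z,stay)
state=D head=5 tape=zyyy_[z]z_   (D,z)→(C,z,right)
state=C head=6 tape=zyyy_z[z]_   (C,z)→(B,z,stay)
state=B head=6 tape=zyyy_z[z]_   (B,z)→(C,y,right)
state=C head=7 tape=zyyy_zy[_]
At halt the head is at cell 7.

7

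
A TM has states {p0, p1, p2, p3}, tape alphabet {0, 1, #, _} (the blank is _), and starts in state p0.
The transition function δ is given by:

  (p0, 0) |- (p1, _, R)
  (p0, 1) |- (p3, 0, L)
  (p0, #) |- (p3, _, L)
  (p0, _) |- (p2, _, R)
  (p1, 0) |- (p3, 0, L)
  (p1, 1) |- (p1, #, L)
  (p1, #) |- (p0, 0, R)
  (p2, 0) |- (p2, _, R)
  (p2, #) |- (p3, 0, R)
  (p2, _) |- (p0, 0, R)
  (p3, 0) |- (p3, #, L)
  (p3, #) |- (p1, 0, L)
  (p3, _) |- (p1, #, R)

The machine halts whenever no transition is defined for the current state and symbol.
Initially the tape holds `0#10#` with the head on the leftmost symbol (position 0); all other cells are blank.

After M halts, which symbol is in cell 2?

0

state=p0 head=0 tape=_[0]#10#   (p0,0)→(p1,_,R)
state=p1 head=1 tape=__[#]10#   (p1,#)→(p0,0,R)
state=p0 head=2 tape=__0[1]0#   (p0,1)→(p3,0,L)
state=p3 head=1 tape=__[0]00#   (p3,0)→(p3,#,L)
state=p3 head=0 tape=_[_]#00#   (p3,_)→(p1,#,R)
state=p1 head=1 tape=_#[#]00#   (p1,#)→(p0,0,R)
state=p0 head=2 tape=_#0[0]0#   (p0,0)→(p1,_,R)
state=p1 head=3 tape=_#0_[0]#   (p1,0)→(p3,0,L)
state=p3 head=2 tape=_#0[_]0#   (p3,_)→(p1,#,R)
state=p1 head=3 tape=_#0#[0]#   (p1,0)→(p3,0,L)
state=p3 head=2 tape=_#0[#]0#   (p3,#)→(p1,0,L)
state=p1 head=1 tape=_#[0]00#   (p1,0)→(p3,0,L)
state=p3 head=0 tape=_[#]000#   (p3,#)→(p1,0,L)
state=p1 head=-1 tape=[_]0000#
Cell 2 holds 0 when M halts.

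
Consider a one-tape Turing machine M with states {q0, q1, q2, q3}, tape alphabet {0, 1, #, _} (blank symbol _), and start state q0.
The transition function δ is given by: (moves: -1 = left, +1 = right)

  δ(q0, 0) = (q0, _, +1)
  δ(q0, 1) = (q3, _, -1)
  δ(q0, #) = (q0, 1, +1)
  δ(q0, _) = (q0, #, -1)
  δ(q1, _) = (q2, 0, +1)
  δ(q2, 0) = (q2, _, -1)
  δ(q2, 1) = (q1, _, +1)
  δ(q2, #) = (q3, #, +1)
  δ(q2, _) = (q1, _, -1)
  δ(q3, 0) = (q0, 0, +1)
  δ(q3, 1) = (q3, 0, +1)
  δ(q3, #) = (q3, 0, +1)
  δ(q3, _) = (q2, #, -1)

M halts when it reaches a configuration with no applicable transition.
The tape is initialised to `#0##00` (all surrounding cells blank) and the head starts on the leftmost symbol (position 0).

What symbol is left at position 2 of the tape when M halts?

_

state=q0 head=0 tape=[#]0##00_   (q0,#)→(q0,1,+1)
state=q0 head=1 tape=1[0]##00_   (q0,0)→(q0,_,+1)
state=q0 head=2 tape=1_[#]#00_   (q0,#)→(q0,1,+1)
state=q0 head=3 tape=1_1[#]00_   (q0,#)→(q0,1,+1)
state=q0 head=4 tape=1_11[0]0_   (q0,0)→(q0,_,+1)
state=q0 head=5 tape=1_11_[0]_   (q0,0)→(q0,_,+1)
state=q0 head=6 tape=1_11__[_]   (q0,_)→(q0,#,-1)
state=q0 head=5 tape=1_11_[_]#   (q0,_)→(q0,#,-1)
state=q0 head=4 tape=1_11[_]##   (q0,_)→(q0,#,-1)
state=q0 head=3 tape=1_1[1]###   (q0,1)→(q3,_,-1)
state=q3 head=2 tape=1_[1]_###   (q3,1)→(q3,0,+1)
state=q3 head=3 tape=1_0[_]###   (q3,_)→(q2,#,-1)
state=q2 head=2 tape=1_[0]####   (q2,0)→(q2,_,-1)
state=q2 head=1 tape=1[_]_####   (q2,_)→(q1,_,-1)
state=q1 head=0 tape=[1]__####
Cell 2 holds _ when M halts.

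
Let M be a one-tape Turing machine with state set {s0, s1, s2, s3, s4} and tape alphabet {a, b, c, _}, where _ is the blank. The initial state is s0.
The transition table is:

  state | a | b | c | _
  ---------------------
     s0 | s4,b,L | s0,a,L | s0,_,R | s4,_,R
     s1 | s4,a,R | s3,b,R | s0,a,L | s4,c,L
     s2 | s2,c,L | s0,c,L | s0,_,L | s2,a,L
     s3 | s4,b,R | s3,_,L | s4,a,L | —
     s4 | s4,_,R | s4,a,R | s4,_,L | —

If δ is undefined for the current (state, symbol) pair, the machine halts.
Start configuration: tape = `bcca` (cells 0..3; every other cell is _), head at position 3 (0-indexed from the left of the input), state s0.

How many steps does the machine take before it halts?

4

s0 | bcc[a]   read a → write b, move L, go to s4
s4 | bc[c]b   read c → write _, move L, go to s4
s4 | b[c]_b   read c → write _, move L, go to s4
s4 | [b]__b   read b → write a, move R, go to s4
s4 | a[_]_b
M halts after 4 transitions.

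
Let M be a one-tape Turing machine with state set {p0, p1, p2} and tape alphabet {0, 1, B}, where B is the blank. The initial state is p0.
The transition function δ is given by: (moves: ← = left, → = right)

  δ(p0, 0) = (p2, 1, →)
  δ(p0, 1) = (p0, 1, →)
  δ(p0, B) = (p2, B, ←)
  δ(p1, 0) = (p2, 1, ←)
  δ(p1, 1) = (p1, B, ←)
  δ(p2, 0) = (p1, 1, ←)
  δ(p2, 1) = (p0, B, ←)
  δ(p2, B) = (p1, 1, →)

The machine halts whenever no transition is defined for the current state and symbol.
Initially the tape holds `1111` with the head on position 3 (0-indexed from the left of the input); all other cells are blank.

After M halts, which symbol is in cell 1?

p0 | BB111[1]B   read 1 → write 1, move →, go to p0
p0 | BB1111[B]   read B → write B, move ←, go to p2
p2 | BB111[1]B   read 1 → write B, move ←, go to p0
p0 | BB11[1]BB   read 1 → write 1, move →, go to p0
p0 | BB111[B]B   read B → write B, move ←, go to p2
p2 | BB11[1]BB   read 1 → write B, move ←, go to p0
p0 | BB1[1]BBB   read 1 → write 1, move →, go to p0
p0 | BB11[B]BB   read B → write B, move ←, go to p2
p2 | BB1[1]BBB   read 1 → write B, move ←, go to p0
p0 | BB[1]BBBB   read 1 → write 1, move →, go to p0
p0 | BB1[B]BBB   read B → write B, move ←, go to p2
p2 | BB[1]BBBB   read 1 → write B, move ←, go to p0
p0 | B[B]BBBBB   read B → write B, move ←, go to p2
p2 | [B]BBBBBB   read B → write 1, move →, go to p1
p1 | 1[B]BBBBB
Cell 1 holds B when M halts.

B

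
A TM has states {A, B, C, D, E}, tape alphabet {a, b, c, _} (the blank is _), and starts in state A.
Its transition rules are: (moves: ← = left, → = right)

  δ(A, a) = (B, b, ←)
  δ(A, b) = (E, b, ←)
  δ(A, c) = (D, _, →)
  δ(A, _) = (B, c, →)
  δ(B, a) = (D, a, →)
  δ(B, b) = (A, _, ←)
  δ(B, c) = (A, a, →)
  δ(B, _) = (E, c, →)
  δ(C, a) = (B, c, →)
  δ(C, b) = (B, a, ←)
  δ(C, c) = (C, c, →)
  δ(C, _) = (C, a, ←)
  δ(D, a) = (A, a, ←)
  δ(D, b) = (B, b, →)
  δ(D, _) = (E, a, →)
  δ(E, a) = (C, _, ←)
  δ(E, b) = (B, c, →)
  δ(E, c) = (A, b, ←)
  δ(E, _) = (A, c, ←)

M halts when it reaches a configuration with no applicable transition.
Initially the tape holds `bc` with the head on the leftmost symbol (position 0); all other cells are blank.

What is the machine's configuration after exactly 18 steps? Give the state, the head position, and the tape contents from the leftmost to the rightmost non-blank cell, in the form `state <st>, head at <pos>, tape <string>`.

state A, head at 0, tape ccc

state=A head=0 tape=__[b]c   (A,b)→(E,b,←)
state=E head=-1 tape=_[_]bc   (E,_)→(A,c,←)
state=A head=-2 tape=[_]cbc   (A,_)→(B,c,→)
state=B head=-1 tape=c[c]bc   (B,c)→(A,a,→)
state=A head=0 tape=ca[b]c   (A,b)→(E,b,←)
state=E head=-1 tape=c[a]bc   (E,a)→(C,_,←)
state=C head=-2 tape=[c]_bc   (C,c)→(C,c,→)
state=C head=-1 tape=c[_]bc   (C,_)→(C,a,←)
state=C head=-2 tape=[c]abc   (C,c)→(C,c,→)
state=C head=-1 tape=c[a]bc   (C,a)→(B,c,→)
state=B head=0 tape=cc[b]c   (B,b)→(A,_,←)
state=A head=-1 tape=c[c]_c   (A,c)→(D,_,→)
state=D head=0 tape=c_[_]c   (D,_)→(E,a,→)
state=E head=1 tape=c_a[c]   (E,c)→(A,b,←)
state=A head=0 tape=c_[a]b   (A,a)→(B,b,←)
state=B head=-1 tape=c[_]bb   (B,_)→(E,c,→)
state=E head=0 tape=cc[b]b   (E,b)→(B,c,→)
state=B head=1 tape=ccc[b]   (B,b)→(A,_,←)
state=A head=0 tape=cc[c]_
After 18 steps: state A, head at 0, tape ccc.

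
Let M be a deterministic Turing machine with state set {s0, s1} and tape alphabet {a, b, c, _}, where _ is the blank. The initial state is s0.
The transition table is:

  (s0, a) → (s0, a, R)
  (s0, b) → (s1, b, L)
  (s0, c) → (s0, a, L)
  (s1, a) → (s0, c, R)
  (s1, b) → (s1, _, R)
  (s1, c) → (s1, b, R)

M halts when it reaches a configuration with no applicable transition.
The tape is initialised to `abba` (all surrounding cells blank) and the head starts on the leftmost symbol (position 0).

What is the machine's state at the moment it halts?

s0

s0 | [a]bba_   read a → write a, move R, go to s0
s0 | a[b]ba_   read b → write b, move L, go to s1
s1 | [a]bba_   read a → write c, move R, go to s0
s0 | c[b]ba_   read b → write b, move L, go to s1
s1 | [c]bba_   read c → write b, move R, go to s1
s1 | b[b]ba_   read b → write _, move R, go to s1
s1 | b_[b]a_   read b → write _, move R, go to s1
s1 | b__[a]_   read a → write c, move R, go to s0
s0 | b__c[_]
No transition is defined for (s0, _); M halts in state s0.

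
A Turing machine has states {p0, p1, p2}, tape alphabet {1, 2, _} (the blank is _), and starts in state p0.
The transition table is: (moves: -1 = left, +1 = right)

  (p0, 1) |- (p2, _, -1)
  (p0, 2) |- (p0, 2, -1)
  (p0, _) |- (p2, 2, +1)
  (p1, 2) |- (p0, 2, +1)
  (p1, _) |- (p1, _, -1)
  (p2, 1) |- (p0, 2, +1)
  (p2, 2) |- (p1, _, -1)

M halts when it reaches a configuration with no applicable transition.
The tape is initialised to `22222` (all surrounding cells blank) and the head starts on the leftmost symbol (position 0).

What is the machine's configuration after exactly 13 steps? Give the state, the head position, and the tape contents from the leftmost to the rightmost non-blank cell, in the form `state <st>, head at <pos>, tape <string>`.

state=p0 head=0 tape=_[2]2222   (p0,2)→(p0,2,-1)
state=p0 head=-1 tape=[_]22222   (p0,_)→(p2,2,+1)
state=p2 head=0 tape=2[2]2222   (p2,2)→(p1,_,-1)
state=p1 head=-1 tape=[2]_2222   (p1,2)→(p0,2,+1)
state=p0 head=0 tape=2[_]2222   (p0,_)→(p2,2,+1)
state=p2 head=1 tape=22[2]222   (p2,2)→(p1,_,-1)
state=p1 head=0 tape=2[2]_222   (p1,2)→(p0,2,+1)
state=p0 head=1 tape=22[_]222   (p0,_)→(p2,2,+1)
state=p2 head=2 tape=222[2]22   (p2,2)→(p1,_,-1)
state=p1 head=1 tape=22[2]_22   (p1,2)→(p0,2,+1)
state=p0 head=2 tape=222[_]22   (p0,_)→(p2,2,+1)
state=p2 head=3 tape=2222[2]2   (p2,2)→(p1,_,-1)
state=p1 head=2 tape=222[2]_2   (p1,2)→(p0,2,+1)
state=p0 head=3 tape=2222[_]2
After 13 steps: state p0, head at 3, tape 2222_2.

state p0, head at 3, tape 2222_2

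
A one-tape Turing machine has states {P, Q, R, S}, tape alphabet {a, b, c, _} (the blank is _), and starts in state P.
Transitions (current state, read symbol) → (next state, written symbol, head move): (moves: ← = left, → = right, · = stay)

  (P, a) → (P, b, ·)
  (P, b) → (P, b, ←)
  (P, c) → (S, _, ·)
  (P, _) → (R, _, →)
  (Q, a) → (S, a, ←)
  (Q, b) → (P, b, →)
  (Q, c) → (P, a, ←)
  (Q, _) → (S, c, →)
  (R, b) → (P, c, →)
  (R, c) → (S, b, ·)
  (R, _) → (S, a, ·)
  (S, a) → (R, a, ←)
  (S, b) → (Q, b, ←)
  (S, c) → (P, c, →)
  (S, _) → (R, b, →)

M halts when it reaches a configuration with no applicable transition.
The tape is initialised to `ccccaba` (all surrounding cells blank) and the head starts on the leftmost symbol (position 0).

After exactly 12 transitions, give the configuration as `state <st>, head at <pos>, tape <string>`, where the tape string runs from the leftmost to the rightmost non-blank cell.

state=P head=0 tape=_[c]cccaba   (P,c)→(S,_,·)
state=S head=0 tape=_[_]cccaba   (S,_)→(R,b,→)
state=R head=1 tape=_b[c]ccaba   (R,c)→(S,b,·)
state=S head=1 tape=_b[b]ccaba   (S,b)→(Q,b,←)
state=Q head=0 tape=_[b]bccaba   (Q,b)→(P,b,→)
state=P head=1 tape=_b[b]ccaba   (P,b)→(P,b,←)
state=P head=0 tape=_[b]bccaba   (P,b)→(P,b,←)
state=P head=-1 tape=[_]bbccaba   (P,_)→(R,_,→)
state=R head=0 tape=_[b]bccaba   (R,b)→(P,c,→)
state=P head=1 tape=_c[b]ccaba   (P,b)→(P,b,←)
state=P head=0 tape=_[c]bccaba   (P,c)→(S,_,·)
state=S head=0 tape=_[_]bccaba   (S,_)→(R,b,→)
state=R head=1 tape=_b[b]ccaba
After 12 steps: state R, head at 1, tape bbccaba.

state R, head at 1, tape bbccaba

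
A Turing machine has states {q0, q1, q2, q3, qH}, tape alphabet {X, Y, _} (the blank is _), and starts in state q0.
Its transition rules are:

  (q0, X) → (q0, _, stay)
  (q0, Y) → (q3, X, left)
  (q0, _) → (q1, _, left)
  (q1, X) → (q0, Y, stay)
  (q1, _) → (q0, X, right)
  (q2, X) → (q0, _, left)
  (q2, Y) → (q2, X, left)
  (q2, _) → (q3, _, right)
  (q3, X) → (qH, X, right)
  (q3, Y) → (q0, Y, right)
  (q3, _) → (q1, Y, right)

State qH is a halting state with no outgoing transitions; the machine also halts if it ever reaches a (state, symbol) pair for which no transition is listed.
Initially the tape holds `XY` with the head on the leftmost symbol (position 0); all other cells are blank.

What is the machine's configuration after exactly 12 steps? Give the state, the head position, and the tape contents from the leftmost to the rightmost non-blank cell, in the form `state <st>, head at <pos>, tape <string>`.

state=q0 head=0 tape=__[X]Y   (q0,X)→(q0,_,stay)
state=q0 head=0 tape=__[_]Y   (q0,_)→(q1,_,left)
state=q1 head=-1 tape=_[_]_Y   (q1,_)→(q0,X,right)
state=q0 head=0 tape=_X[_]Y   (q0,_)→(q1,_,left)
state=q1 head=-1 tape=_[X]_Y   (q1,X)→(q0,Y,stay)
state=q0 head=-1 tape=_[Y]_Y   (q0,Y)→(q3,X,left)
state=q3 head=-2 tape=[_]X_Y   (q3,_)→(q1,Y,right)
state=q1 head=-1 tape=Y[X]_Y   (q1,X)→(q0,Y,stay)
state=q0 head=-1 tape=Y[Y]_Y   (q0,Y)→(q3,X,left)
state=q3 head=-2 tape=[Y]X_Y   (q3,Y)→(q0,Y,right)
state=q0 head=-1 tape=Y[X]_Y   (q0,X)→(q0,_,stay)
state=q0 head=-1 tape=Y[_]_Y   (q0,_)→(q1,_,left)
state=q1 head=-2 tape=[Y]__Y
After 12 steps: state q1, head at -2, tape Y__Y.

state q1, head at -2, tape Y__Y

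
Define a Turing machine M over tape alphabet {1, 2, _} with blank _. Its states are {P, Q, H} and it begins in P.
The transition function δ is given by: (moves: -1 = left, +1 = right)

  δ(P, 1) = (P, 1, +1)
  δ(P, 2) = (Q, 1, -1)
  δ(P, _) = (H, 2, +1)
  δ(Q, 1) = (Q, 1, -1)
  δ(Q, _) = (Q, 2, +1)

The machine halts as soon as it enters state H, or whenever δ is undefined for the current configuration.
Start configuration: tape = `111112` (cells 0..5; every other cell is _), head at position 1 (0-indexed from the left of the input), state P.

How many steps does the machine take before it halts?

P | _1[1]1112   read 1 → write 1, move +1, go to P
P | _11[1]112   read 1 → write 1, move +1, go to P
P | _111[1]12   read 1 → write 1, move +1, go to P
P | _1111[1]2   read 1 → write 1, move +1, go to P
P | _11111[2]   read 2 → write 1, move -1, go to Q
Q | _1111[1]1   read 1 → write 1, move -1, go to Q
Q | _111[1]11   read 1 → write 1, move -1, go to Q
Q | _11[1]111   read 1 → write 1, move -1, go to Q
Q | _1[1]1111   read 1 → write 1, move -1, go to Q
Q | _[1]11111   read 1 → write 1, move -1, go to Q
Q | [_]111111   read _ → write 2, move +1, go to Q
Q | 2[1]11111   read 1 → write 1, move -1, go to Q
Q | [2]111111
M halts after 12 transitions.

12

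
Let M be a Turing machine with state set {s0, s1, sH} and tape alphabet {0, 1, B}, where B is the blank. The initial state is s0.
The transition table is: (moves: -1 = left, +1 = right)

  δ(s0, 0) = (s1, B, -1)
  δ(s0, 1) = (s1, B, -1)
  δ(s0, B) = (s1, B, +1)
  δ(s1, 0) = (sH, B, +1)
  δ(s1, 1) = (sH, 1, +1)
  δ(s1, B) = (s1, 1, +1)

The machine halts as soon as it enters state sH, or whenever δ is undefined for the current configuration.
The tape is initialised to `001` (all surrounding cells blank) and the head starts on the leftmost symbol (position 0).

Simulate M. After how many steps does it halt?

4

state=s0 head=0 tape=B[0]01   (s0,0)→(s1,B,-1)
state=s1 head=-1 tape=[B]B01   (s1,B)→(s1,1,+1)
state=s1 head=0 tape=1[B]01   (s1,B)→(s1,1,+1)
state=s1 head=1 tape=11[0]1   (s1,0)→(sH,B,+1)
state=sH head=2 tape=11B[1]
M halts after 4 transitions.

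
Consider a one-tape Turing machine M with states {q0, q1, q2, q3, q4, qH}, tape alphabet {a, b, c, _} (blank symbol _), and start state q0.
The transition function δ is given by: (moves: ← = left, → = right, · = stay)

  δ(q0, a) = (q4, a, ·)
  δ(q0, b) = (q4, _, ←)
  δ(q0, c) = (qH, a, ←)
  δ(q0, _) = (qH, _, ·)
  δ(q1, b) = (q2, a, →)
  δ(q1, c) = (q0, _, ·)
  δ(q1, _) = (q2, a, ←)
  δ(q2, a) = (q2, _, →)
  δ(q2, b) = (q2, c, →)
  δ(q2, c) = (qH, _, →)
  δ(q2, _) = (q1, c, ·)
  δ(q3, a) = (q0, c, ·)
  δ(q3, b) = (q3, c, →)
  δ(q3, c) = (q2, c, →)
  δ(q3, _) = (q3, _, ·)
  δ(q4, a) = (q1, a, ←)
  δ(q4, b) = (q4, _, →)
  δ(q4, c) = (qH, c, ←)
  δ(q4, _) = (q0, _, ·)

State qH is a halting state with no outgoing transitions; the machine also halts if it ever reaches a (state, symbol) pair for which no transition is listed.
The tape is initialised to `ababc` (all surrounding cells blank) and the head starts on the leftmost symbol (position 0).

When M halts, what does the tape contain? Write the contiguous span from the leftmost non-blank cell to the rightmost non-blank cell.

aababc

q0 | __[a]babc   read a → write a, move ·, go to q4
q4 | __[a]babc   read a → write a, move ←, go to q1
q1 | _[_]ababc   read _ → write a, move ←, go to q2
q2 | [_]aababc   read _ → write c, move ·, go to q1
q1 | [c]aababc   read c → write _, move ·, go to q0
q0 | [_]aababc   read _ → write _, move ·, go to qH
qH | [_]aababc
The non-blank tape span at halt is aababc.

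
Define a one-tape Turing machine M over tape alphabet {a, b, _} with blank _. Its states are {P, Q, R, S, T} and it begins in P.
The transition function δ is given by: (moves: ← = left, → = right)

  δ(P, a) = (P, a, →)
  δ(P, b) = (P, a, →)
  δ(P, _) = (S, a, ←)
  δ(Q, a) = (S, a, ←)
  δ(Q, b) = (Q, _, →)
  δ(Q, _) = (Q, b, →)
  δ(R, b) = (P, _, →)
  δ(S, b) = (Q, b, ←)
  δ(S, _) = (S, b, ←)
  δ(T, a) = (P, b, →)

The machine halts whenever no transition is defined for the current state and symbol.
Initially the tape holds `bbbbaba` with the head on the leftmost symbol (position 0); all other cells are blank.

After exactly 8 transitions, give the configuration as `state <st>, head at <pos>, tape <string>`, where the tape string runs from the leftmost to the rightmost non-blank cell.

P | [b]bbbaba_   read b → write a, move →, go to P
P | a[b]bbaba_   read b → write a, move →, go to P
P | aa[b]baba_   read b → write a, move →, go to P
P | aaa[b]aba_   read b → write a, move →, go to P
P | aaaa[a]ba_   read a → write a, move →, go to P
P | aaaaa[b]a_   read b → write a, move →, go to P
P | aaaaaa[a]_   read a → write a, move →, go to P
P | aaaaaaa[_]   read _ → write a, move ←, go to S
S | aaaaaa[a]a
After 8 steps: state S, head at 6, tape aaaaaaaa.

state S, head at 6, tape aaaaaaaa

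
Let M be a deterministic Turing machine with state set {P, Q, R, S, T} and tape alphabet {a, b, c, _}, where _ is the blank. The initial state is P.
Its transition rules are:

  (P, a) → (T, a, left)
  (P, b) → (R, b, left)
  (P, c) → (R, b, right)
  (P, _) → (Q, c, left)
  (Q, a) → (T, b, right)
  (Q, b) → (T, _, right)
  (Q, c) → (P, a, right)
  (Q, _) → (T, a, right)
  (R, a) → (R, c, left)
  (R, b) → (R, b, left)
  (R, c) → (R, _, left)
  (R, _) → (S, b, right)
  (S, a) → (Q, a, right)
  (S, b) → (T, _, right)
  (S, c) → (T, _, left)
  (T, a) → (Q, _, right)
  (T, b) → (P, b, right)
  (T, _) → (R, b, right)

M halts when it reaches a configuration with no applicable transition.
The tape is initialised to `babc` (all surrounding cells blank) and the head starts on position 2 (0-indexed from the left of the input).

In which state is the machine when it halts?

T

state=P head=2 tape=_ba[b]c   (P,b)→(R,b,left)
state=R head=1 tape=_b[a]bc   (R,a)→(R,c,left)
state=R head=0 tape=_[b]cbc   (R,b)→(R,b,left)
state=R head=-1 tape=[_]bcbc   (R,_)→(S,b,right)
state=S head=0 tape=b[b]cbc   (S,b)→(T,_,right)
state=T head=1 tape=b_[c]bc
No transition is defined for (T, c); M halts in state T.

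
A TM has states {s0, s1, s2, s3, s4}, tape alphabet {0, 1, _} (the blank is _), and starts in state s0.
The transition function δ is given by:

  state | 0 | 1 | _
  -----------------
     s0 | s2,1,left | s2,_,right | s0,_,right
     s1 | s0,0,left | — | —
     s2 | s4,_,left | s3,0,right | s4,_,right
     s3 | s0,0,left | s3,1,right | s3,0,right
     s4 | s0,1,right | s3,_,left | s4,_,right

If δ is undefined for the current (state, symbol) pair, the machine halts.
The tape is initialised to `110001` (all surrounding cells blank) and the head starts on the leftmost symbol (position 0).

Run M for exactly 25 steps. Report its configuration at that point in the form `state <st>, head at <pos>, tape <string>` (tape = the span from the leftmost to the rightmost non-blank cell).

state=s0 head=0 tape=_[1]10001   (s0,1)→(s2,_,right)
state=s2 head=1 tape=__[1]0001   (s2,1)→(s3,0,right)
state=s3 head=2 tape=__0[0]001   (s3,0)→(s0,0,left)
state=s0 head=1 tape=__[0]0001   (s0,0)→(s2,1,left)
state=s2 head=0 tape=_[_]10001   (s2,_)→(s4,_,right)
state=s4 head=1 tape=__[1]0001   (s4,1)→(s3,_,left)
state=s3 head=0 tape=_[_]_0001   (s3,_)→(s3,0,right)
state=s3 head=1 tape=_0[_]0001   (s3,_)→(s3,0,right)
state=s3 head=2 tape=_00[0]001   (s3,0)→(s0,0,left)
state=s0 head=1 tape=_0[0]0001   (s0,0)→(s2,1,left)
state=s2 head=0 tape=_[0]10001   (s2,0)→(s4,_,left)
state=s4 head=-1 tape=[_]_10001   (s4,_)→(s4,_,right)
state=s4 head=0 tape=_[_]10001   (s4,_)→(s4,_,right)
state=s4 head=1 tape=__[1]0001   (s4,1)→(s3,_,left)
state=s3 head=0 tape=_[_]_0001   (s3,_)→(s3,0,right)
state=s3 head=1 tape=_0[_]0001   (s3,_)→(s3,0,right)
state=s3 head=2 tape=_00[0]001   (s3,0)→(s0,0,left)
state=s0 head=1 tape=_0[0]0001   (s0,0)→(s2,1,left)
state=s2 head=0 tape=_[0]10001   (s2,0)→(s4,_,left)
state=s4 head=-1 tape=[_]_10001   (s4,_)→(s4,_,right)
state=s4 head=0 tape=_[_]10001   (s4,_)→(s4,_,right)
state=s4 head=1 tape=__[1]0001   (s4,1)→(s3,_,left)
state=s3 head=0 tape=_[_]_0001   (s3,_)→(s3,0,right)
state=s3 head=1 tape=_0[_]0001   (s3,_)→(s3,0,right)
state=s3 head=2 tape=_00[0]001   (s3,0)→(s0,0,left)
state=s0 head=1 tape=_0[0]0001
After 25 steps: state s0, head at 1, tape 000001.

state s0, head at 1, tape 000001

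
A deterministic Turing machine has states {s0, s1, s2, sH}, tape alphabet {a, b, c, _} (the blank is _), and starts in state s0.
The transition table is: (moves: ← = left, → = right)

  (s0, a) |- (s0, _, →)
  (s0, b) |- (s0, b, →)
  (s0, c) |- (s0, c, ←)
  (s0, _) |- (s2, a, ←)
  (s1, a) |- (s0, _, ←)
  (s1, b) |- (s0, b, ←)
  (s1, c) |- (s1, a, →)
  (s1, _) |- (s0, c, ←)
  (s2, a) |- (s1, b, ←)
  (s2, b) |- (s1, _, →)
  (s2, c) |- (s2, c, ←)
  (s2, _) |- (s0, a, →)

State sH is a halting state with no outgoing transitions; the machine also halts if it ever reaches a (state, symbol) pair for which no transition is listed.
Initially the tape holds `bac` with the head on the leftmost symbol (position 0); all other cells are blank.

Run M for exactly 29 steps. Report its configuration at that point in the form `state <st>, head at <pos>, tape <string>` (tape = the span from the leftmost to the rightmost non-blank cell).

state s2, head at -1, tape aa_a_c

s0 | ___[b]ac   read b → write b, move →, go to s0
s0 | ___b[a]c   read a → write _, move →, go to s0
s0 | ___b_[c]   read c → write c, move ←, go to s0
s0 | ___b[_]c   read _ → write a, move ←, go to s2
s2 | ___[b]ac   read b → write _, move →, go to s1
s1 | ____[a]c   read a → write _, move ←, go to s0
s0 | ___[_]_c   read _ → write a, move ←, go to s2
s2 | __[_]a_c   read _ → write a, move →, go to s0
s0 | __a[a]_c   read a → write _, move →, go to s0
s0 | __a_[_]c   read _ → write a, move ←, go to s2
s2 | __a[_]ac   read _ → write a, move →, go to s0
s0 | __aa[a]c   read a → write _, move →, go to s0
s0 | __aa_[c]   read c → write c, move ←, go to s0
s0 | __aa[_]c   read _ → write a, move ←, go to s2
s2 | __a[a]ac   read a → write b, move ←, go to s1
s1 | __[a]bac   read a → write _, move ←, go to s0
s0 | _[_]_bac   read _ → write a, move ←, go to s2
s2 | [_]a_bac   read _ → write a, move →, go to s0
s0 | a[a]_bac   read a → write _, move →, go to s0
s0 | a_[_]bac   read _ → write a, move ←, go to s2
s2 | a[_]abac   read _ → write a, move →, go to s0
s0 | aa[a]bac   read a → write _, move →, go to s0
s0 | aa_[b]ac   read b → write b, move →, go to s0
s0 | aa_b[a]c   read a → write _, move →, go to s0
s0 | aa_b_[c]   read c → write c, move ←, go to s0
s0 | aa_b[_]c   read _ → write a, move ←, go to s2
s2 | aa_[b]ac   read b → write _, move →, go to s1
s1 | aa__[a]c   read a → write _, move ←, go to s0
s0 | aa_[_]_c   read _ → write a, move ←, go to s2
s2 | aa[_]a_c
After 29 steps: state s2, head at -1, tape aa_a_c.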